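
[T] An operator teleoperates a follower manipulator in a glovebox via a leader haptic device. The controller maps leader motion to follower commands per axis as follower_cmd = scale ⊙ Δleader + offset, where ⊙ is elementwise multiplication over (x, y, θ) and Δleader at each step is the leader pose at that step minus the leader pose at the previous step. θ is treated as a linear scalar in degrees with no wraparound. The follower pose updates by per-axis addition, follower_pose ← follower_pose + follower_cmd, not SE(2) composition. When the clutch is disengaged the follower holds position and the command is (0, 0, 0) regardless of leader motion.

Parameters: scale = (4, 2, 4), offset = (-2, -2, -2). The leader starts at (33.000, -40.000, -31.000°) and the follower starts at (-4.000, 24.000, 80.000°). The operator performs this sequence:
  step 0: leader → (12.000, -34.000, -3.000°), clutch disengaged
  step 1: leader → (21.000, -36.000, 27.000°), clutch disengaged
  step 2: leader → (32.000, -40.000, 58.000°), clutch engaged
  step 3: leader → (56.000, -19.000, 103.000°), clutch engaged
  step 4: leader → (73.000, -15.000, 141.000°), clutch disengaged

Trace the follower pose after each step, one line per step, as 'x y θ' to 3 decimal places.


step 0: Δleader=(-21.000, 6.000, 28.000°), disengaged; cmd=(0,0,0) → follower holds at (-4.000, 24.000, 80.000°)
step 1: Δleader=(9.000, -2.000, 30.000°), disengaged; cmd=(0,0,0) → follower holds at (-4.000, 24.000, 80.000°)
step 2: Δleader=(11.000, -4.000, 31.000°), engaged; cmd=(42.000, -10.000, 122.000°) → follower=(38.000, 14.000, 202.000°)
step 3: Δleader=(24.000, 21.000, 45.000°), engaged; cmd=(94.000, 40.000, 178.000°) → follower=(132.000, 54.000, 380.000°)
step 4: Δleader=(17.000, 4.000, 38.000°), disengaged; cmd=(0,0,0) → follower holds at (132.000, 54.000, 380.000°)

-4.000 24.000 80.000
-4.000 24.000 80.000
38.000 14.000 202.000
132.000 54.000 380.000
132.000 54.000 380.000


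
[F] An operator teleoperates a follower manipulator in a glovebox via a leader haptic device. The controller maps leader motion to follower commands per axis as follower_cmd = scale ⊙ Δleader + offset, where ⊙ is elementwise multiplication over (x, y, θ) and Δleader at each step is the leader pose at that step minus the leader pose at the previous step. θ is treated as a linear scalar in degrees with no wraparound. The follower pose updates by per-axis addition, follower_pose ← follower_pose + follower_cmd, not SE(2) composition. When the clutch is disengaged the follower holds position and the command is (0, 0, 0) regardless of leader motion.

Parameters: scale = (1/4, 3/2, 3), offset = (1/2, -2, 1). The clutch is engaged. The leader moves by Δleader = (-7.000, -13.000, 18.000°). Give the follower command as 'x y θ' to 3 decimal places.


-1.250 -21.500 55.000

axis x: 1/4·-7.000 + 1/2 = -1.250
axis y: 3/2·-13.000 + -2 = -21.500
axis θ: 3·18.000 + 1 = 55.000


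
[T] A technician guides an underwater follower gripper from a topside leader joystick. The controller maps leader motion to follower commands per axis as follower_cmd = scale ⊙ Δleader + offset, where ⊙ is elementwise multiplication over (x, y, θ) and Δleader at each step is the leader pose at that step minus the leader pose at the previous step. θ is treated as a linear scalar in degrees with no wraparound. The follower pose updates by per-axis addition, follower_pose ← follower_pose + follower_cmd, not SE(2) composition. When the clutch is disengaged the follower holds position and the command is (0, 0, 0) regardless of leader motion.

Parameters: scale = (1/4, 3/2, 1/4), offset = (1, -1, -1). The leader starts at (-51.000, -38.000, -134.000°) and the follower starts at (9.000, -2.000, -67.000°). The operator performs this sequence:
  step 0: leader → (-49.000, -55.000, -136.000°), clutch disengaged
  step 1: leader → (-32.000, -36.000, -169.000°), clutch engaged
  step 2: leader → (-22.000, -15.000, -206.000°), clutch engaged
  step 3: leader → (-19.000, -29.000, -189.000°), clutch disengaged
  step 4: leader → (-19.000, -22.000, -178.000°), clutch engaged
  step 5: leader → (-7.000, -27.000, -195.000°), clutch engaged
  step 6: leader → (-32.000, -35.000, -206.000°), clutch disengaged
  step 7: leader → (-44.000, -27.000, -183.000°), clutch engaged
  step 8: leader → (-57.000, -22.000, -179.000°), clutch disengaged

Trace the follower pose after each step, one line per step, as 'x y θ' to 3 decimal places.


9.000 -2.000 -67.000
14.250 25.500 -76.250
17.750 56.000 -86.500
17.750 56.000 -86.500
18.750 65.500 -84.750
22.750 57.000 -90.000
22.750 57.000 -90.000
20.750 68.000 -85.250
20.750 68.000 -85.250

step 0: Δleader=(2.000, -17.000, -2.000°), disengaged; cmd=(0,0,0) → follower holds at (9.000, -2.000, -67.000°)
step 1: Δleader=(17.000, 19.000, -33.000°), engaged; cmd=(5.250, 27.500, -9.250°) → follower=(14.250, 25.500, -76.250°)
step 2: Δleader=(10.000, 21.000, -37.000°), engaged; cmd=(3.500, 30.500, -10.250°) → follower=(17.750, 56.000, -86.500°)
step 3: Δleader=(3.000, -14.000, 17.000°), disengaged; cmd=(0,0,0) → follower holds at (17.750, 56.000, -86.500°)
step 4: Δleader=(0.000, 7.000, 11.000°), engaged; cmd=(1.000, 9.500, 1.750°) → follower=(18.750, 65.500, -84.750°)
step 5: Δleader=(12.000, -5.000, -17.000°), engaged; cmd=(4.000, -8.500, -5.250°) → follower=(22.750, 57.000, -90.000°)
step 6: Δleader=(-25.000, -8.000, -11.000°), disengaged; cmd=(0,0,0) → follower holds at (22.750, 57.000, -90.000°)
step 7: Δleader=(-12.000, 8.000, 23.000°), engaged; cmd=(-2.000, 11.000, 4.750°) → follower=(20.750, 68.000, -85.250°)
step 8: Δleader=(-13.000, 5.000, 4.000°), disengaged; cmd=(0,0,0) → follower holds at (20.750, 68.000, -85.250°)


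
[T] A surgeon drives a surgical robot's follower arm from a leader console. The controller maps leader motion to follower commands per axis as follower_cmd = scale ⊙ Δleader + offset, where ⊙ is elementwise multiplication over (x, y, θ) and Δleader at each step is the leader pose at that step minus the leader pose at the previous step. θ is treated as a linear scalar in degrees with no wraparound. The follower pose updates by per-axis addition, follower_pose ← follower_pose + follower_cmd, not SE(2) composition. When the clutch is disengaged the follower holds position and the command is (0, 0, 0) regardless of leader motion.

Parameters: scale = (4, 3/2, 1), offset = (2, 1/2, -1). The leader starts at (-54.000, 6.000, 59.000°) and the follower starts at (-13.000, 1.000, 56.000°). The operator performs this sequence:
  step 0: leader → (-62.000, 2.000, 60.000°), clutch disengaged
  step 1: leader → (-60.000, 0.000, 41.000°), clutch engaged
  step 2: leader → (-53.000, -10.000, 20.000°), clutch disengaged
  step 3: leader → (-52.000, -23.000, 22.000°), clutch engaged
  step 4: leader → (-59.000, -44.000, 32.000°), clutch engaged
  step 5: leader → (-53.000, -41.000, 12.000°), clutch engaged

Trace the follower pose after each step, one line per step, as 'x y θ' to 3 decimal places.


-13.000 1.000 56.000
-3.000 -1.500 36.000
-3.000 -1.500 36.000
3.000 -20.500 37.000
-23.000 -51.500 46.000
3.000 -46.500 25.000

step 0: Δleader=(-8.000, -4.000, 1.000°), disengaged; cmd=(0,0,0) → follower holds at (-13.000, 1.000, 56.000°)
step 1: Δleader=(2.000, -2.000, -19.000°), engaged; cmd=(10.000, -2.500, -20.000°) → follower=(-3.000, -1.500, 36.000°)
step 2: Δleader=(7.000, -10.000, -21.000°), disengaged; cmd=(0,0,0) → follower holds at (-3.000, -1.500, 36.000°)
step 3: Δleader=(1.000, -13.000, 2.000°), engaged; cmd=(6.000, -19.000, 1.000°) → follower=(3.000, -20.500, 37.000°)
step 4: Δleader=(-7.000, -21.000, 10.000°), engaged; cmd=(-26.000, -31.000, 9.000°) → follower=(-23.000, -51.500, 46.000°)
step 5: Δleader=(6.000, 3.000, -20.000°), engaged; cmd=(26.000, 5.000, -21.000°) → follower=(3.000, -46.500, 25.000°)


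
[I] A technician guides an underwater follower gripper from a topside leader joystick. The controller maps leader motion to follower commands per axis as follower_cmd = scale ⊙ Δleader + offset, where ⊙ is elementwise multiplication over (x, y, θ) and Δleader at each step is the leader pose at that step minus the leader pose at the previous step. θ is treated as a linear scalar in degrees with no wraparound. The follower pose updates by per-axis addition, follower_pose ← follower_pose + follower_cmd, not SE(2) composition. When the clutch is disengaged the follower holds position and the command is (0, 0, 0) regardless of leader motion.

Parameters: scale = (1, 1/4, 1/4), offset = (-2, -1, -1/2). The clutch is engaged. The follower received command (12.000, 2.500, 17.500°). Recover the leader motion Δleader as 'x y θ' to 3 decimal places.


14.000 14.000 72.000

axis x: (12.000 − -2) / (1) = 14.000
axis y: (2.500 − -1) / (1/4) = 14.000
axis θ: (17.500 − -1/2) / (1/4) = 72.000


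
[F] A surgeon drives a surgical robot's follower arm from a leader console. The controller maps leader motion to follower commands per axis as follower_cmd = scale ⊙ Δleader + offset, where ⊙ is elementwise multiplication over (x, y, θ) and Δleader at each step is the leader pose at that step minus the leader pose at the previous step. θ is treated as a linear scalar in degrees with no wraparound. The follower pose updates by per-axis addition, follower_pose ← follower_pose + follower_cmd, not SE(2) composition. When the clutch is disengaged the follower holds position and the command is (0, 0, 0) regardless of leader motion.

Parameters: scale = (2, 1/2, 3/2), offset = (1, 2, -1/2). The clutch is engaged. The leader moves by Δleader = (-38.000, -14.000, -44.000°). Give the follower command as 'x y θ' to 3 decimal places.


axis x: 2·-38.000 + 1 = -75.000
axis y: 1/2·-14.000 + 2 = -5.000
axis θ: 3/2·-44.000 + -1/2 = -66.500

-75.000 -5.000 -66.500


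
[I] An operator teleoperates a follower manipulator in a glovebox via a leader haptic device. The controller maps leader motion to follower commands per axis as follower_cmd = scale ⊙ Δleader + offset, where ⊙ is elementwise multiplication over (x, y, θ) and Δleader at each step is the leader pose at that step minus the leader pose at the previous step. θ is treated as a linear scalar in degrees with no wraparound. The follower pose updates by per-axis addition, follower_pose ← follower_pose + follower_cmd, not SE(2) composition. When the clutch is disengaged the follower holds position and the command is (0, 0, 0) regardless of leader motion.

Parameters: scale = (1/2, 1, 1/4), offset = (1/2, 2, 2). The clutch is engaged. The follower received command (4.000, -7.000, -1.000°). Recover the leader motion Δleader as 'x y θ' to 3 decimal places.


axis x: (4.000 − 1/2) / (1/2) = 7.000
axis y: (-7.000 − 2) / (1) = -9.000
axis θ: (-1.000 − 2) / (1/4) = -12.000

7.000 -9.000 -12.000


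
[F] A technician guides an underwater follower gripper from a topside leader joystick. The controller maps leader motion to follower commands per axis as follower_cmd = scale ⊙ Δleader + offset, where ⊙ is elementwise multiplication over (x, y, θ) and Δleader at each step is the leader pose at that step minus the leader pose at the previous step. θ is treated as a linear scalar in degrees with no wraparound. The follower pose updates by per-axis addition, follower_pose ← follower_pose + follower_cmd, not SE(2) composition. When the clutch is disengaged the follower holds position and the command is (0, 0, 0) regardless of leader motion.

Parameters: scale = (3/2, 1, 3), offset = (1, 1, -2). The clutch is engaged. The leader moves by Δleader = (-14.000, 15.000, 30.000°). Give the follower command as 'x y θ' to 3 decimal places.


axis x: 3/2·-14.000 + 1 = -20.000
axis y: 1·15.000 + 1 = 16.000
axis θ: 3·30.000 + -2 = 88.000

-20.000 16.000 88.000


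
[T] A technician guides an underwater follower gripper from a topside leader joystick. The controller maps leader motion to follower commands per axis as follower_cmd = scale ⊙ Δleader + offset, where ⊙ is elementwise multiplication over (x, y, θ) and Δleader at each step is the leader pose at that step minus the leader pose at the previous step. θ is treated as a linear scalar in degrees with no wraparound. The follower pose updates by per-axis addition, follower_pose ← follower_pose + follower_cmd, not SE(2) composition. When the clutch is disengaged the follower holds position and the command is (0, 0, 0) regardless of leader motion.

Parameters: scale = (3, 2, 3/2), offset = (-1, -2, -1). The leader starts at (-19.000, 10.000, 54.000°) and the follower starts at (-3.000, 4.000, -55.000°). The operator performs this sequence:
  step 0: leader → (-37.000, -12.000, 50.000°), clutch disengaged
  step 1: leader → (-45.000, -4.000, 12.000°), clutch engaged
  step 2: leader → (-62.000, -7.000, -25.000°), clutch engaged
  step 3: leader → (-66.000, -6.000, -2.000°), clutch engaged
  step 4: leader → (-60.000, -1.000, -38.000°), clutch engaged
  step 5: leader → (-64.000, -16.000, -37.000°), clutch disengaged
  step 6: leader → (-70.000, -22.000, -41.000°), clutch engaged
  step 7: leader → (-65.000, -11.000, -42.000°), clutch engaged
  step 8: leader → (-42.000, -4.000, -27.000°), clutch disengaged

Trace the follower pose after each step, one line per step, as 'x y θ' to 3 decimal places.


-3.000 4.000 -55.000
-28.000 18.000 -113.000
-80.000 10.000 -169.500
-93.000 10.000 -136.000
-76.000 18.000 -191.000
-76.000 18.000 -191.000
-95.000 4.000 -198.000
-81.000 24.000 -200.500
-81.000 24.000 -200.500

step 0: Δleader=(-18.000, -22.000, -4.000°), disengaged; cmd=(0,0,0) → follower holds at (-3.000, 4.000, -55.000°)
step 1: Δleader=(-8.000, 8.000, -38.000°), engaged; cmd=(-25.000, 14.000, -58.000°) → follower=(-28.000, 18.000, -113.000°)
step 2: Δleader=(-17.000, -3.000, -37.000°), engaged; cmd=(-52.000, -8.000, -56.500°) → follower=(-80.000, 10.000, -169.500°)
step 3: Δleader=(-4.000, 1.000, 23.000°), engaged; cmd=(-13.000, 0.000, 33.500°) → follower=(-93.000, 10.000, -136.000°)
step 4: Δleader=(6.000, 5.000, -36.000°), engaged; cmd=(17.000, 8.000, -55.000°) → follower=(-76.000, 18.000, -191.000°)
step 5: Δleader=(-4.000, -15.000, 1.000°), disengaged; cmd=(0,0,0) → follower holds at (-76.000, 18.000, -191.000°)
step 6: Δleader=(-6.000, -6.000, -4.000°), engaged; cmd=(-19.000, -14.000, -7.000°) → follower=(-95.000, 4.000, -198.000°)
step 7: Δleader=(5.000, 11.000, -1.000°), engaged; cmd=(14.000, 20.000, -2.500°) → follower=(-81.000, 24.000, -200.500°)
step 8: Δleader=(23.000, 7.000, 15.000°), disengaged; cmd=(0,0,0) → follower holds at (-81.000, 24.000, -200.500°)


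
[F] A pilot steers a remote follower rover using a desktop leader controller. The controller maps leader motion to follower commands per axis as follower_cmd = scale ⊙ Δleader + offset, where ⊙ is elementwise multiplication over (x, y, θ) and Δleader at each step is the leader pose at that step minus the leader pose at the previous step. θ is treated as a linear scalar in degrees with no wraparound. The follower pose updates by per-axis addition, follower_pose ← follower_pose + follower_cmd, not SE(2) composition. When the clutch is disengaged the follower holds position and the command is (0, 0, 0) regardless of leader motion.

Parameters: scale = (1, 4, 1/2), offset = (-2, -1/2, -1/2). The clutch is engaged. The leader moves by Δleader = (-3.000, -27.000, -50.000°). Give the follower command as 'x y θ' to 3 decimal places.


axis x: 1·-3.000 + -2 = -5.000
axis y: 4·-27.000 + -1/2 = -108.500
axis θ: 1/2·-50.000 + -1/2 = -25.500

-5.000 -108.500 -25.500


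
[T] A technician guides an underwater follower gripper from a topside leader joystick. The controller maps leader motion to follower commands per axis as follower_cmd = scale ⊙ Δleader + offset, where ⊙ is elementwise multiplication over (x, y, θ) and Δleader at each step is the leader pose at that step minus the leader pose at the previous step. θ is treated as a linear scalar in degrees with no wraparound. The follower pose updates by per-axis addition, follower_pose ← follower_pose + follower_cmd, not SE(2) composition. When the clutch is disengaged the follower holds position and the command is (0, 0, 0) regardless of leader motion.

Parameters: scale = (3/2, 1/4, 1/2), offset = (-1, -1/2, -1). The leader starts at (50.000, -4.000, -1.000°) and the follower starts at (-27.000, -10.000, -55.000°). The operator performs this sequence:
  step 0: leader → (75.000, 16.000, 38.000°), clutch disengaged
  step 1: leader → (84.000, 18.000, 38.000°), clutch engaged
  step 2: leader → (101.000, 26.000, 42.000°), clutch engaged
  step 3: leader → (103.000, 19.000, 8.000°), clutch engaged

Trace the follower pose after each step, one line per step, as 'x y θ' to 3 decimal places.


step 0: Δleader=(25.000, 20.000, 39.000°), disengaged; cmd=(0,0,0) → follower holds at (-27.000, -10.000, -55.000°)
step 1: Δleader=(9.000, 2.000, 0.000°), engaged; cmd=(12.500, 0.000, -1.000°) → follower=(-14.500, -10.000, -56.000°)
step 2: Δleader=(17.000, 8.000, 4.000°), engaged; cmd=(24.500, 1.500, 1.000°) → follower=(10.000, -8.500, -55.000°)
step 3: Δleader=(2.000, -7.000, -34.000°), engaged; cmd=(2.000, -2.250, -18.000°) → follower=(12.000, -10.750, -73.000°)

-27.000 -10.000 -55.000
-14.500 -10.000 -56.000
10.000 -8.500 -55.000
12.000 -10.750 -73.000


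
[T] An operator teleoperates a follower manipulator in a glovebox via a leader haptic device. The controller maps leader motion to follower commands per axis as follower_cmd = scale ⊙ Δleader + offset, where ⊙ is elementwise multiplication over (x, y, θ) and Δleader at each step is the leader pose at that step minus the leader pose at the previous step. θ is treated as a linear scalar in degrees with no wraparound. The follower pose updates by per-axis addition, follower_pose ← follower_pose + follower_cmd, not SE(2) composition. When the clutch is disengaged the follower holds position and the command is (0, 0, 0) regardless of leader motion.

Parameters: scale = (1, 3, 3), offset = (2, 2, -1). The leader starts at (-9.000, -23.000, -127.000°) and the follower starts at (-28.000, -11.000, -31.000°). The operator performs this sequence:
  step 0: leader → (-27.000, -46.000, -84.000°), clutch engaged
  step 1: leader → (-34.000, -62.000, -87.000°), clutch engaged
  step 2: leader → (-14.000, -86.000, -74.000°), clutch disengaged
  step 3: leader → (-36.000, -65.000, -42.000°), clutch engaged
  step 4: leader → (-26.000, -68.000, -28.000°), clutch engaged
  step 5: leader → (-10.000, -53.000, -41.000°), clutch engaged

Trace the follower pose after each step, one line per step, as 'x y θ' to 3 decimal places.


-44.000 -78.000 97.000
-49.000 -124.000 87.000
-49.000 -124.000 87.000
-69.000 -59.000 182.000
-57.000 -66.000 223.000
-39.000 -19.000 183.000

step 0: Δleader=(-18.000, -23.000, 43.000°), engaged; cmd=(-16.000, -67.000, 128.000°) → follower=(-44.000, -78.000, 97.000°)
step 1: Δleader=(-7.000, -16.000, -3.000°), engaged; cmd=(-5.000, -46.000, -10.000°) → follower=(-49.000, -124.000, 87.000°)
step 2: Δleader=(20.000, -24.000, 13.000°), disengaged; cmd=(0,0,0) → follower holds at (-49.000, -124.000, 87.000°)
step 3: Δleader=(-22.000, 21.000, 32.000°), engaged; cmd=(-20.000, 65.000, 95.000°) → follower=(-69.000, -59.000, 182.000°)
step 4: Δleader=(10.000, -3.000, 14.000°), engaged; cmd=(12.000, -7.000, 41.000°) → follower=(-57.000, -66.000, 223.000°)
step 5: Δleader=(16.000, 15.000, -13.000°), engaged; cmd=(18.000, 47.000, -40.000°) → follower=(-39.000, -19.000, 183.000°)


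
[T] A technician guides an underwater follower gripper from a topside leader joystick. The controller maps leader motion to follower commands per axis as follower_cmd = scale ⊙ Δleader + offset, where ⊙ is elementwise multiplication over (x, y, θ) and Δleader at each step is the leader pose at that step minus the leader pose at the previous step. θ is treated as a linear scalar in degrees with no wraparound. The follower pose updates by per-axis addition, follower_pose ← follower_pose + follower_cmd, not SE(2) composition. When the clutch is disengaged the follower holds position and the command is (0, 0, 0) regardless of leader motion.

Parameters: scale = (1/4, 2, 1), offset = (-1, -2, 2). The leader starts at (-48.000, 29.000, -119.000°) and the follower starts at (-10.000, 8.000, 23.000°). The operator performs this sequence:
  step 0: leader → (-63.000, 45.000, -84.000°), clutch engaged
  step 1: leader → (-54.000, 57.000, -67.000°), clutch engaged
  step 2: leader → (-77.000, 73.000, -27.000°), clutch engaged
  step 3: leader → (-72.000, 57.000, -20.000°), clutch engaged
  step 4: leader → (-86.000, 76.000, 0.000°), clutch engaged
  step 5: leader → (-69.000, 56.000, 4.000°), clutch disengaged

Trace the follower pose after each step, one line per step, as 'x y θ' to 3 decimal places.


step 0: Δleader=(-15.000, 16.000, 35.000°), engaged; cmd=(-4.750, 30.000, 37.000°) → follower=(-14.750, 38.000, 60.000°)
step 1: Δleader=(9.000, 12.000, 17.000°), engaged; cmd=(1.250, 22.000, 19.000°) → follower=(-13.500, 60.000, 79.000°)
step 2: Δleader=(-23.000, 16.000, 40.000°), engaged; cmd=(-6.750, 30.000, 42.000°) → follower=(-20.250, 90.000, 121.000°)
step 3: Δleader=(5.000, -16.000, 7.000°), engaged; cmd=(0.250, -34.000, 9.000°) → follower=(-20.000, 56.000, 130.000°)
step 4: Δleader=(-14.000, 19.000, 20.000°), engaged; cmd=(-4.500, 36.000, 22.000°) → follower=(-24.500, 92.000, 152.000°)
step 5: Δleader=(17.000, -20.000, 4.000°), disengaged; cmd=(0,0,0) → follower holds at (-24.500, 92.000, 152.000°)

-14.750 38.000 60.000
-13.500 60.000 79.000
-20.250 90.000 121.000
-20.000 56.000 130.000
-24.500 92.000 152.000
-24.500 92.000 152.000


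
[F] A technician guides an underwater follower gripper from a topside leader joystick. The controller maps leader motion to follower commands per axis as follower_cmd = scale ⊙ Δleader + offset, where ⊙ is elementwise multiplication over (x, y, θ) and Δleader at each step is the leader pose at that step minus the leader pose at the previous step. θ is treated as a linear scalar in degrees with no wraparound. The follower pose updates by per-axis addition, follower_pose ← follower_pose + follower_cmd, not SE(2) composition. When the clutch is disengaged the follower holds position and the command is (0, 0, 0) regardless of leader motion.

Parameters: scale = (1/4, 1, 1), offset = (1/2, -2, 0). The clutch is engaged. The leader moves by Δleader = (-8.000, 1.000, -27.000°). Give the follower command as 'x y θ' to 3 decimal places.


-1.500 -1.000 -27.000

axis x: 1/4·-8.000 + 1/2 = -1.500
axis y: 1·1.000 + -2 = -1.000
axis θ: 1·-27.000 + 0 = -27.000


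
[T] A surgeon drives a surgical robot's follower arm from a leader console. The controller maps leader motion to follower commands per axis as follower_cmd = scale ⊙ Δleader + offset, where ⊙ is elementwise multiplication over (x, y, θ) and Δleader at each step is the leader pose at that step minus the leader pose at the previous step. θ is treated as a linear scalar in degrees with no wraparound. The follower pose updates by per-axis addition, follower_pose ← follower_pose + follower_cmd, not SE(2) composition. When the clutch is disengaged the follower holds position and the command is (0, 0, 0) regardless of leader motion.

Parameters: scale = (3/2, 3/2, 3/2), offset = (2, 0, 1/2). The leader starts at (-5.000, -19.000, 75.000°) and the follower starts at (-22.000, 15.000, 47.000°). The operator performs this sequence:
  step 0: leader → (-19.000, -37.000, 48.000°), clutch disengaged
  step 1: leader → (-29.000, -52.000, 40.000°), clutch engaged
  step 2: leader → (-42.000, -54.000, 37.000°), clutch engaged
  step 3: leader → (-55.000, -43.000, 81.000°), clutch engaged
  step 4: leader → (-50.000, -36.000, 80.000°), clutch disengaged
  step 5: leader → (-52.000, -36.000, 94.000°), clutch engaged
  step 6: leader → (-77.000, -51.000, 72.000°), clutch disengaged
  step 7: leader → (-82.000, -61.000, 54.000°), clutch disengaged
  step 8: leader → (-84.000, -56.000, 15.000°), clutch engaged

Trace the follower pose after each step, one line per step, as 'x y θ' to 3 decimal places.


step 0: Δleader=(-14.000, -18.000, -27.000°), disengaged; cmd=(0,0,0) → follower holds at (-22.000, 15.000, 47.000°)
step 1: Δleader=(-10.000, -15.000, -8.000°), engaged; cmd=(-13.000, -22.500, -11.500°) → follower=(-35.000, -7.500, 35.500°)
step 2: Δleader=(-13.000, -2.000, -3.000°), engaged; cmd=(-17.500, -3.000, -4.000°) → follower=(-52.500, -10.500, 31.500°)
step 3: Δleader=(-13.000, 11.000, 44.000°), engaged; cmd=(-17.500, 16.500, 66.500°) → follower=(-70.000, 6.000, 98.000°)
step 4: Δleader=(5.000, 7.000, -1.000°), disengaged; cmd=(0,0,0) → follower holds at (-70.000, 6.000, 98.000°)
step 5: Δleader=(-2.000, 0.000, 14.000°), engaged; cmd=(-1.000, 0.000, 21.500°) → follower=(-71.000, 6.000, 119.500°)
step 6: Δleader=(-25.000, -15.000, -22.000°), disengaged; cmd=(0,0,0) → follower holds at (-71.000, 6.000, 119.500°)
step 7: Δleader=(-5.000, -10.000, -18.000°), disengaged; cmd=(0,0,0) → follower holds at (-71.000, 6.000, 119.500°)
step 8: Δleader=(-2.000, 5.000, -39.000°), engaged; cmd=(-1.000, 7.500, -58.000°) → follower=(-72.000, 13.500, 61.500°)

-22.000 15.000 47.000
-35.000 -7.500 35.500
-52.500 -10.500 31.500
-70.000 6.000 98.000
-70.000 6.000 98.000
-71.000 6.000 119.500
-71.000 6.000 119.500
-71.000 6.000 119.500
-72.000 13.500 61.500


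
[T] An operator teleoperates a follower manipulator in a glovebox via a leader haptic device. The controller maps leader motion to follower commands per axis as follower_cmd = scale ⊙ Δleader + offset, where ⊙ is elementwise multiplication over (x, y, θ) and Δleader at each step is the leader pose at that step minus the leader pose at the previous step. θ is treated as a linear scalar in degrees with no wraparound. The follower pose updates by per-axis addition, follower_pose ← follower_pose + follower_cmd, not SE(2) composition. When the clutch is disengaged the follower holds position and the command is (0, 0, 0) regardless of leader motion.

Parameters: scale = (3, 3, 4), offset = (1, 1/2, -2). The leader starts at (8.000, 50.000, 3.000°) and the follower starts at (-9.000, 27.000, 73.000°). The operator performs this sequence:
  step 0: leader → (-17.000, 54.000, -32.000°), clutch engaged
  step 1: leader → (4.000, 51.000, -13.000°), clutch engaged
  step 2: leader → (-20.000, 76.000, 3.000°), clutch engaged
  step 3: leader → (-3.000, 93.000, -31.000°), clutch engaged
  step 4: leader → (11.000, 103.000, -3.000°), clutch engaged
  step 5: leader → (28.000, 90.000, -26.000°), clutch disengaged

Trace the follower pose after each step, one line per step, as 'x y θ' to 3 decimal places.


step 0: Δleader=(-25.000, 4.000, -35.000°), engaged; cmd=(-74.000, 12.500, -142.000°) → follower=(-83.000, 39.500, -69.000°)
step 1: Δleader=(21.000, -3.000, 19.000°), engaged; cmd=(64.000, -8.500, 74.000°) → follower=(-19.000, 31.000, 5.000°)
step 2: Δleader=(-24.000, 25.000, 16.000°), engaged; cmd=(-71.000, 75.500, 62.000°) → follower=(-90.000, 106.500, 67.000°)
step 3: Δleader=(17.000, 17.000, -34.000°), engaged; cmd=(52.000, 51.500, -138.000°) → follower=(-38.000, 158.000, -71.000°)
step 4: Δleader=(14.000, 10.000, 28.000°), engaged; cmd=(43.000, 30.500, 110.000°) → follower=(5.000, 188.500, 39.000°)
step 5: Δleader=(17.000, -13.000, -23.000°), disengaged; cmd=(0,0,0) → follower holds at (5.000, 188.500, 39.000°)

-83.000 39.500 -69.000
-19.000 31.000 5.000
-90.000 106.500 67.000
-38.000 158.000 -71.000
5.000 188.500 39.000
5.000 188.500 39.000


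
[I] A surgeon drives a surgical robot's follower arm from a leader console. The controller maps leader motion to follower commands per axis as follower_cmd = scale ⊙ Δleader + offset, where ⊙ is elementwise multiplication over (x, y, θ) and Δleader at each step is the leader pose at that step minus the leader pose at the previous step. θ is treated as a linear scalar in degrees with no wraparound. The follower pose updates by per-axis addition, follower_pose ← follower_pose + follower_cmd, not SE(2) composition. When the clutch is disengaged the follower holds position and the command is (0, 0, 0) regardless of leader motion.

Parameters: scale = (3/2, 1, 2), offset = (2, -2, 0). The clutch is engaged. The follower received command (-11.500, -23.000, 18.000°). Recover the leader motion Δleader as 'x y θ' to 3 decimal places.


-9.000 -21.000 9.000

axis x: (-11.500 − 2) / (3/2) = -9.000
axis y: (-23.000 − -2) / (1) = -21.000
axis θ: (18.000 − 0) / (2) = 9.000


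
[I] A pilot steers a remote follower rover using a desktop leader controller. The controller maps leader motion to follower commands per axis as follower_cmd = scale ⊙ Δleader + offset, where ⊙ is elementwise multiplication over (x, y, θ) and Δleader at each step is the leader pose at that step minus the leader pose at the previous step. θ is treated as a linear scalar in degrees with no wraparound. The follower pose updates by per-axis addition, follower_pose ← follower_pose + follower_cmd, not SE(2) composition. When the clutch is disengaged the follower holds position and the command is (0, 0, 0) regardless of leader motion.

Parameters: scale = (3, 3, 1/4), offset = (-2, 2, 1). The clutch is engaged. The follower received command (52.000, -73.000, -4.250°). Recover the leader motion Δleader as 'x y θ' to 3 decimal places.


axis x: (52.000 − -2) / (3) = 18.000
axis y: (-73.000 − 2) / (3) = -25.000
axis θ: (-4.250 − 1) / (1/4) = -21.000

18.000 -25.000 -21.000


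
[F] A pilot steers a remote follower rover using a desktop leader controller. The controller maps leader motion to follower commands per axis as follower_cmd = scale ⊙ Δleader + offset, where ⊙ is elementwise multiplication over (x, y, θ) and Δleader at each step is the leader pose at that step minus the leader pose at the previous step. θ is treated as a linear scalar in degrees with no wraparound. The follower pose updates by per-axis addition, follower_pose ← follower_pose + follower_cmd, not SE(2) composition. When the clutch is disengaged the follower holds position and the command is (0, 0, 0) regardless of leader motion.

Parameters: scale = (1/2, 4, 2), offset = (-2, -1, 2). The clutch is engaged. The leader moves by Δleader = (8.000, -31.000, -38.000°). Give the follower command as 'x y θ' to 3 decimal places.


2.000 -125.000 -74.000

axis x: 1/2·8.000 + -2 = 2.000
axis y: 4·-31.000 + -1 = -125.000
axis θ: 2·-38.000 + 2 = -74.000


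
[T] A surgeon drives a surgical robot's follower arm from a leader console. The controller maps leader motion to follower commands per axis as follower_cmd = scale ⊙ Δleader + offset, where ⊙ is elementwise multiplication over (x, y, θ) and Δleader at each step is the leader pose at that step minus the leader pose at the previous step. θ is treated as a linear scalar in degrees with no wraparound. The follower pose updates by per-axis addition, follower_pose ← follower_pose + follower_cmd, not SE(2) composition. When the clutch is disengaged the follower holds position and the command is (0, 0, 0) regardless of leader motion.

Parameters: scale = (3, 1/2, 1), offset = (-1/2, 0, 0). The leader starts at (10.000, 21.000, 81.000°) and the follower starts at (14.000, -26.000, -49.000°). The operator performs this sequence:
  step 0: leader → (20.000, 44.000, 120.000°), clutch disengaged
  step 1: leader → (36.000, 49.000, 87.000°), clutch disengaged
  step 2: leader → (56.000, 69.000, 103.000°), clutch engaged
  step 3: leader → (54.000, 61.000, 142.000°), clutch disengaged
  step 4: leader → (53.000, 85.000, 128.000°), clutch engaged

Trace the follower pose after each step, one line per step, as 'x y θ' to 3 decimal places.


step 0: Δleader=(10.000, 23.000, 39.000°), disengaged; cmd=(0,0,0) → follower holds at (14.000, -26.000, -49.000°)
step 1: Δleader=(16.000, 5.000, -33.000°), disengaged; cmd=(0,0,0) → follower holds at (14.000, -26.000, -49.000°)
step 2: Δleader=(20.000, 20.000, 16.000°), engaged; cmd=(59.500, 10.000, 16.000°) → follower=(73.500, -16.000, -33.000°)
step 3: Δleader=(-2.000, -8.000, 39.000°), disengaged; cmd=(0,0,0) → follower holds at (73.500, -16.000, -33.000°)
step 4: Δleader=(-1.000, 24.000, -14.000°), engaged; cmd=(-3.500, 12.000, -14.000°) → follower=(70.000, -4.000, -47.000°)

14.000 -26.000 -49.000
14.000 -26.000 -49.000
73.500 -16.000 -33.000
73.500 -16.000 -33.000
70.000 -4.000 -47.000


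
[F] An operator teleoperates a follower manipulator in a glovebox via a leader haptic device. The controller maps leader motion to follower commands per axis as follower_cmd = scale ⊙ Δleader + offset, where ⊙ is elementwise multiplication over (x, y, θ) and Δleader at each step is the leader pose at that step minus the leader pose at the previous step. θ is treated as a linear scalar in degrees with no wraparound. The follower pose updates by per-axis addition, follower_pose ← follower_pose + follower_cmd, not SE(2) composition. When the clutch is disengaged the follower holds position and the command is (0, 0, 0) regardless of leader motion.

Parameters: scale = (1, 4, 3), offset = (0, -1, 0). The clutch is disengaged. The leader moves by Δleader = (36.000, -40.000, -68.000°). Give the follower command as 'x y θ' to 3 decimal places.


clutch disengaged → follower holds; cmd = (0, 0, 0)

0.000 0.000 0.000


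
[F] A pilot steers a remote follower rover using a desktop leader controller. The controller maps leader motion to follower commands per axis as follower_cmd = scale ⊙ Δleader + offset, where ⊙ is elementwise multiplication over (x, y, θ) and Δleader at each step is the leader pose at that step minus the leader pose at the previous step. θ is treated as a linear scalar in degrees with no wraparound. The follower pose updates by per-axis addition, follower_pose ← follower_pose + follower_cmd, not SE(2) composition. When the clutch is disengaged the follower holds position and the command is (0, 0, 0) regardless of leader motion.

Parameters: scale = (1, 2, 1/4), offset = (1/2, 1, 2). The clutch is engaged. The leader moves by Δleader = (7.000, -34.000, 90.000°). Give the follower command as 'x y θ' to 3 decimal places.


7.500 -67.000 24.500

axis x: 1·7.000 + 1/2 = 7.500
axis y: 2·-34.000 + 1 = -67.000
axis θ: 1/4·90.000 + 2 = 24.500


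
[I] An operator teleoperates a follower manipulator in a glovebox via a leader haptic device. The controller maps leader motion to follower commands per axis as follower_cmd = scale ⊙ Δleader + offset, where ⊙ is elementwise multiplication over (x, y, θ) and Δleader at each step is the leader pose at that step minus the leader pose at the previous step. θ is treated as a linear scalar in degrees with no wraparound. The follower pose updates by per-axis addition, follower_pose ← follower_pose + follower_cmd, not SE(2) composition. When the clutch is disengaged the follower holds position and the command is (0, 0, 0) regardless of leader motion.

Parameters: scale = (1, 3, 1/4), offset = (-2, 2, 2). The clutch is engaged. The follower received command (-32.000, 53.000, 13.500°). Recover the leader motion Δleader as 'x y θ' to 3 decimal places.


axis x: (-32.000 − -2) / (1) = -30.000
axis y: (53.000 − 2) / (3) = 17.000
axis θ: (13.500 − 2) / (1/4) = 46.000

-30.000 17.000 46.000


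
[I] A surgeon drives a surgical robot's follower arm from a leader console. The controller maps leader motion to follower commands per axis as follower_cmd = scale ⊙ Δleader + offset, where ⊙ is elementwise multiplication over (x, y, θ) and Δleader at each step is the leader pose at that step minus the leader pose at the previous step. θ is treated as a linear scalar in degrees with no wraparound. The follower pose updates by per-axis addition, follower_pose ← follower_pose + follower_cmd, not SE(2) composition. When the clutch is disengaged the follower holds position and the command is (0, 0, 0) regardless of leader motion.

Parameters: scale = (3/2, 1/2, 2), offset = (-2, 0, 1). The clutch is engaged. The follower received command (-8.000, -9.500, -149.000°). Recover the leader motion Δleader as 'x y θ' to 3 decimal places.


axis x: (-8.000 − -2) / (3/2) = -4.000
axis y: (-9.500 − 0) / (1/2) = -19.000
axis θ: (-149.000 − 1) / (2) = -75.000

-4.000 -19.000 -75.000


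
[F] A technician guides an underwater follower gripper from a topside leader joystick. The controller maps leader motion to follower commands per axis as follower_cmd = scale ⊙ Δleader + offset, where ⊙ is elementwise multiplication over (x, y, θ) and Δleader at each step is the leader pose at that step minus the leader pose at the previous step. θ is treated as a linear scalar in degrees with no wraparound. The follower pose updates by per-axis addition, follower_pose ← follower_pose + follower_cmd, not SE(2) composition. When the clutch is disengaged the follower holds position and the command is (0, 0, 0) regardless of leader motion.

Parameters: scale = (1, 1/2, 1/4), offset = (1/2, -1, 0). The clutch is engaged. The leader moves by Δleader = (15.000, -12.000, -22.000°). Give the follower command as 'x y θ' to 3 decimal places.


15.500 -7.000 -5.500

axis x: 1·15.000 + 1/2 = 15.500
axis y: 1/2·-12.000 + -1 = -7.000
axis θ: 1/4·-22.000 + 0 = -5.500


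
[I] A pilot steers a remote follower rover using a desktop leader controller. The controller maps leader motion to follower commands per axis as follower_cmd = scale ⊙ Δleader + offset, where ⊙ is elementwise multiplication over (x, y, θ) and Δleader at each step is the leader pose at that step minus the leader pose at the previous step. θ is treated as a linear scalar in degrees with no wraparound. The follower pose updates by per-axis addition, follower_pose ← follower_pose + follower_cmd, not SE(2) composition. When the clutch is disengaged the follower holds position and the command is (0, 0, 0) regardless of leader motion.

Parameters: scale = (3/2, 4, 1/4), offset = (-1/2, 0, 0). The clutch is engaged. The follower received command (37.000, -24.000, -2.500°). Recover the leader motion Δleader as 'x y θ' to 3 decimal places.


25.000 -6.000 -10.000

axis x: (37.000 − -1/2) / (3/2) = 25.000
axis y: (-24.000 − 0) / (4) = -6.000
axis θ: (-2.500 − 0) / (1/4) = -10.000


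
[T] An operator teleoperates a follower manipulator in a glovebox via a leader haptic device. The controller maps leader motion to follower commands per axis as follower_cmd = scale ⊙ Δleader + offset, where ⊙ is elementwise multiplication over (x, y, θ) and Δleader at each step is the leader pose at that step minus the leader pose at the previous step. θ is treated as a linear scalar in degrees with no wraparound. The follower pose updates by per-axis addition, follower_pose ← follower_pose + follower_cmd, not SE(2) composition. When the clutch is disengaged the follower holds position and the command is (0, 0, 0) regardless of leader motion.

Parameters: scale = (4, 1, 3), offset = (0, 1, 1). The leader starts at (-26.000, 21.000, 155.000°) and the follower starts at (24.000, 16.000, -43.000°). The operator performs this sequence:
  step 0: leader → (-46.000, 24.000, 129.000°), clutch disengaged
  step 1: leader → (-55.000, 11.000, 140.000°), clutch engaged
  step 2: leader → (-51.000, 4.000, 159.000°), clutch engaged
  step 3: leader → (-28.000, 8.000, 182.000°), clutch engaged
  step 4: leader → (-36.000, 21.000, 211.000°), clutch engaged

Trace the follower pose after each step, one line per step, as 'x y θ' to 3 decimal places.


24.000 16.000 -43.000
-12.000 4.000 -9.000
4.000 -2.000 49.000
96.000 3.000 119.000
64.000 17.000 207.000

step 0: Δleader=(-20.000, 3.000, -26.000°), disengaged; cmd=(0,0,0) → follower holds at (24.000, 16.000, -43.000°)
step 1: Δleader=(-9.000, -13.000, 11.000°), engaged; cmd=(-36.000, -12.000, 34.000°) → follower=(-12.000, 4.000, -9.000°)
step 2: Δleader=(4.000, -7.000, 19.000°), engaged; cmd=(16.000, -6.000, 58.000°) → follower=(4.000, -2.000, 49.000°)
step 3: Δleader=(23.000, 4.000, 23.000°), engaged; cmd=(92.000, 5.000, 70.000°) → follower=(96.000, 3.000, 119.000°)
step 4: Δleader=(-8.000, 13.000, 29.000°), engaged; cmd=(-32.000, 14.000, 88.000°) → follower=(64.000, 17.000, 207.000°)
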